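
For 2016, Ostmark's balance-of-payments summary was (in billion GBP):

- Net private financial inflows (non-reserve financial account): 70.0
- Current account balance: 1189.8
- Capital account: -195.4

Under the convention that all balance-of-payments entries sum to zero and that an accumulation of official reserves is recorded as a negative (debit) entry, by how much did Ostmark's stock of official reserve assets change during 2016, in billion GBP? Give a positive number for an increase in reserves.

1064.4

Official reserve transactions balance = -(1189.8 + (-195.4) + 70.0) = -1064.4
An accumulation of reserves is recorded as a debit (negative entry), so the change in the stock of reserves is the negative of that balance.
Change in official reserves = -(-1064.4) = 1064.4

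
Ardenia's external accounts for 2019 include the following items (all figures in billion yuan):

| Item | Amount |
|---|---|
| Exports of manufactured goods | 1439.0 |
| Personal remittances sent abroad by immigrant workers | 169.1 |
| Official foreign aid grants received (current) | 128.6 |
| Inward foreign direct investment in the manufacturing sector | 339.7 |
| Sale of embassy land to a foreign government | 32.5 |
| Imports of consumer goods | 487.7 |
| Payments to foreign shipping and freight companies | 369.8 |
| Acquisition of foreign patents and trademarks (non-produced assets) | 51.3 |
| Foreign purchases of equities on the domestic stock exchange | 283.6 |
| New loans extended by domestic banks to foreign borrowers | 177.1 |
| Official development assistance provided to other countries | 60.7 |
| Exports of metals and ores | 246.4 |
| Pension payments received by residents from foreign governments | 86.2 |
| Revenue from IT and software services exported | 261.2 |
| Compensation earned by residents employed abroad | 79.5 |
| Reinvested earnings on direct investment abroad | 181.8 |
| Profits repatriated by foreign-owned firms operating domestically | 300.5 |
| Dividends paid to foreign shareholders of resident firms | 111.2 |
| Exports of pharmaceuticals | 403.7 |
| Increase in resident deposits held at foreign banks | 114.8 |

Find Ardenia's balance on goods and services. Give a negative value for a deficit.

Goods: -487.7 + 403.7 + 1439.0 + 246.4 = 1601.4
Services: 261.2 - 369.8 = -108.6
Trade balance = 1601.4 + (-108.6) = 1492.8
(Excluded from the trade balance — secondary income: personal remittances sent abroad by immigrant workers 169.1, official foreign aid grants received (current) 128.6, official development assistance provided to other countries 60.7, pension payments received by residents from foreign governments 86.2; financial account: inward foreign direct investment in the manufacturing sector 339.7, foreign purchases of equities on the domestic stock exchange 283.6, new loans extended by domestic banks to foreign borrowers 177.1, increase in resident deposits held at foreign banks 114.8; capital account: sale of embassy land to a foreign government 32.5, acquisition of foreign patents and trademarks (non-produced assets) 51.3; primary income: compensation earned by residents employed abroad 79.5, reinvested earnings on direct investment abroad 181.8, profits repatriated by foreign-owned firms operating domestically 300.5, dividends paid to foreign shareholders of resident firms 111.2.)

1492.8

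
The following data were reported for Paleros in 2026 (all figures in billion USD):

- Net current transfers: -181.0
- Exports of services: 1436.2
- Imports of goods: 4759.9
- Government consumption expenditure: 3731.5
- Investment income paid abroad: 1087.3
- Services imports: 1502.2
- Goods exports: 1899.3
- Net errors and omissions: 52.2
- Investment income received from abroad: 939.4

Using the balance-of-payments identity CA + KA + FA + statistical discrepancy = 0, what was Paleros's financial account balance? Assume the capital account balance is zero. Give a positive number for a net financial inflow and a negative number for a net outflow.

3203.3

Goods balance = 1899.3 - 4759.9 = -2860.6
Services balance = 1436.2 - 1502.2 = -66.0
Trade balance (goods + services) = -2860.6 + (-66.0) = -2926.6
Net primary income = 939.4 - 1087.3 = -147.9
Net secondary income = -181.0
Current account = -2926.6 + (-147.9) + (-181.0) = -3255.5
Financial account = -(-3255.5 + 52.2) = 3203.3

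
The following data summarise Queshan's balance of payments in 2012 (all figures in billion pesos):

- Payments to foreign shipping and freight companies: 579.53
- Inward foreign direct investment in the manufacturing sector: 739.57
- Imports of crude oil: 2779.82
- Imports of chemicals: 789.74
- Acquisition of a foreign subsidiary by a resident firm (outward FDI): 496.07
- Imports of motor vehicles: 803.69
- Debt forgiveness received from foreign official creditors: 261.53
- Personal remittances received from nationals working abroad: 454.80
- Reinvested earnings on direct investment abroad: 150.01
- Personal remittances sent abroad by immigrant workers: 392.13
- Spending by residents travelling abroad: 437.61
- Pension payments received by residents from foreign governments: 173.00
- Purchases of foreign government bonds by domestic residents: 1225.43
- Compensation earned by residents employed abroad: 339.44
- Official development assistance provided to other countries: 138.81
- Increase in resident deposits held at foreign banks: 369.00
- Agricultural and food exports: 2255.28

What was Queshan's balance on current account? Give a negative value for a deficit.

Goods: -789.74 - 803.69 + 2255.28 - 2779.82 = -2117.97
Services: -437.61 - 579.53 = -1017.14
Primary income: 150.01 + 339.44 = 489.45
Secondary income: -138.81 + 173.00 + 454.80 - 392.13 = 96.86
Current account = (-2117.97) + (-1017.14) + 489.45 + 96.86 = -2548.80
(Excluded from the current account — financial account: inward foreign direct investment in the manufacturing sector 739.57, acquisition of a foreign subsidiary by a resident firm (outward FDI) 496.07, purchases of foreign government bonds by domestic residents 1225.43, increase in resident deposits held at foreign banks 369.00; capital account: debt forgiveness received from foreign official creditors 261.53.)

-2548.80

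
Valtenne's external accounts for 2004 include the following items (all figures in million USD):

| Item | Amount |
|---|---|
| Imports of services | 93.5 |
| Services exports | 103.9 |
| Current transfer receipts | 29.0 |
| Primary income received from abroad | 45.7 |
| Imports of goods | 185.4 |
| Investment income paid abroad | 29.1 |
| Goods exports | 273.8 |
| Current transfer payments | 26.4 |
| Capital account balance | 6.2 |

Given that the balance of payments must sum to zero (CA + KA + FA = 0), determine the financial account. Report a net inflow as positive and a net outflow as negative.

Goods balance = 273.8 - 185.4 = 88.4
Services balance = 103.9 - 93.5 = 10.4
Trade balance (goods + services) = 88.4 + 10.4 = 98.8
Net primary income = 45.7 - 29.1 = 16.6
Net secondary income = 29.0 - 26.4 = 2.6
Current account = 98.8 + 16.6 + 2.6 = 118.0
Financial account = -(118.0 + 6.2) = -124.2

-124.2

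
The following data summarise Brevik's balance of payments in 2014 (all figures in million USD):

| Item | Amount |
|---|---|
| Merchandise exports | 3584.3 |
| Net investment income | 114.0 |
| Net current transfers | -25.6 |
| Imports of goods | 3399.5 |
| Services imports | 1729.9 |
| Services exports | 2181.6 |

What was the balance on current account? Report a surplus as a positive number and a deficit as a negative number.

Goods balance = 3584.3 - 3399.5 = 184.8
Services balance = 2181.6 - 1729.9 = 451.7
Trade balance (goods + services) = 184.8 + 451.7 = 636.5
Net primary income = 114.0
Net secondary income = -25.6
Current account = 636.5 + 114.0 + (-25.6) = 724.9

724.9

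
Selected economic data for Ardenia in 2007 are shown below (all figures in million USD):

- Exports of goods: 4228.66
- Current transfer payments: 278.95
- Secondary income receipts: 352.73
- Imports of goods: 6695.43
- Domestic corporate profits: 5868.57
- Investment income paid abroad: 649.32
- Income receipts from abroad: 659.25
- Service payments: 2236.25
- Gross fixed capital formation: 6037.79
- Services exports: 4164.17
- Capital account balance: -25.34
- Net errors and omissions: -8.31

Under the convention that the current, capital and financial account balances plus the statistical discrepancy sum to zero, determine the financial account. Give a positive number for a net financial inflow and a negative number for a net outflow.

488.79

Goods balance = 4228.66 - 6695.43 = -2466.77
Services balance = 4164.17 - 2236.25 = 1927.92
Trade balance (goods + services) = -2466.77 + 1927.92 = -538.85
Net primary income = 659.25 - 649.32 = 9.93
Net secondary income = 352.73 - 278.95 = 73.78
Current account = -538.85 + 9.93 + 73.78 = -455.14
Financial account = -(-455.14 + (-25.34) + (-8.31)) = 488.79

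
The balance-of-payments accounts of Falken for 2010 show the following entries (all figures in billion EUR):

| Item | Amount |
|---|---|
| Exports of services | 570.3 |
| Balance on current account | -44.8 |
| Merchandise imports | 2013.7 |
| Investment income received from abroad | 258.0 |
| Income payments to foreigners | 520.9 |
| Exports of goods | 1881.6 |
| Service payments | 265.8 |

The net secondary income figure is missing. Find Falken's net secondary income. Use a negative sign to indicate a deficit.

Current account = goods balance + services balance + net primary income + net secondary income
Sum of the known components = -90.5
Net secondary income = CA - (known components) = -44.8 - (-90.5) = 45.7

45.7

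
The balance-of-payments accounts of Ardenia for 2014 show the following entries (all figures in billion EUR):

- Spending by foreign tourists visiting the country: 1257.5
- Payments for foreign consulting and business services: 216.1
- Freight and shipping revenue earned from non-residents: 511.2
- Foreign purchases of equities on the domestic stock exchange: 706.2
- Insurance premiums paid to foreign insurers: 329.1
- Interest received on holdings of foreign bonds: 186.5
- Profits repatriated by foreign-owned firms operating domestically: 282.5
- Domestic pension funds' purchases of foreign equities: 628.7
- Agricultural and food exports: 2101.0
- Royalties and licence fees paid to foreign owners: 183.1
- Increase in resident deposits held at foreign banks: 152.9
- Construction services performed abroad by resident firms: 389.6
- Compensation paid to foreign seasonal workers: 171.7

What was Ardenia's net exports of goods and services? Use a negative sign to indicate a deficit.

Goods: 2101.0
Services: -216.1 + 511.2 + 389.6 - 329.1 + 1257.5 - 183.1 = 1430.0
Trade balance = 2101.0 + 1430.0 = 3531.0
(Excluded from the trade balance — financial account: foreign purchases of equities on the domestic stock exchange 706.2, domestic pension funds' purchases of foreign equities 628.7, increase in resident deposits held at foreign banks 152.9; primary income: interest received on holdings of foreign bonds 186.5, profits repatriated by foreign-owned firms operating domestically 282.5, compensation paid to foreign seasonal workers 171.7.)

3531.0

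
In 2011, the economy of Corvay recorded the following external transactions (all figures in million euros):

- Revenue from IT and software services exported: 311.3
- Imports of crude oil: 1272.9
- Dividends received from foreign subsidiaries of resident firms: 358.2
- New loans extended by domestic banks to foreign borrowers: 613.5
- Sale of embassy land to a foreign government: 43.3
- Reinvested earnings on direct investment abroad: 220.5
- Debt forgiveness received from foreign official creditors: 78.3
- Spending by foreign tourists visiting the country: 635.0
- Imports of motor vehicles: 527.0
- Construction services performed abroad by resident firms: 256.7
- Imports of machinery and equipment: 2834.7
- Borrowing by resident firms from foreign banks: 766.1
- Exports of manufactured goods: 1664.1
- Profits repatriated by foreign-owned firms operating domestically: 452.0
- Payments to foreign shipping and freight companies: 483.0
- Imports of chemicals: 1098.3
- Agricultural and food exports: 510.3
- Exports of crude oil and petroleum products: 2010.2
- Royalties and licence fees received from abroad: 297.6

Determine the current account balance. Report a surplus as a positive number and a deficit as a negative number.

-404.0

Goods: -527.0 - 1098.3 + 510.3 + 1664.1 - 1272.9 + 2010.2 - 2834.7 = -1548.3
Services: 635.0 + 311.3 + 297.6 - 483.0 + 256.7 = 1017.6
Primary income: 358.2 - 452.0 + 220.5 = 126.7
Current account = (-1548.3) + 1017.6 + 126.7 = -404.0
(Excluded from the current account — financial account: new loans extended by domestic banks to foreign borrowers 613.5, borrowing by resident firms from foreign banks 766.1; capital account: sale of embassy land to a foreign government 43.3, debt forgiveness received from foreign official creditors 78.3.)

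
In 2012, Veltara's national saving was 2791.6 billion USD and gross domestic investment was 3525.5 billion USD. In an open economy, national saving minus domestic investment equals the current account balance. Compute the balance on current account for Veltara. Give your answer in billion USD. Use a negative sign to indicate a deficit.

-733.9

CA = S - I = 2791.6 - 3525.5 = -733.9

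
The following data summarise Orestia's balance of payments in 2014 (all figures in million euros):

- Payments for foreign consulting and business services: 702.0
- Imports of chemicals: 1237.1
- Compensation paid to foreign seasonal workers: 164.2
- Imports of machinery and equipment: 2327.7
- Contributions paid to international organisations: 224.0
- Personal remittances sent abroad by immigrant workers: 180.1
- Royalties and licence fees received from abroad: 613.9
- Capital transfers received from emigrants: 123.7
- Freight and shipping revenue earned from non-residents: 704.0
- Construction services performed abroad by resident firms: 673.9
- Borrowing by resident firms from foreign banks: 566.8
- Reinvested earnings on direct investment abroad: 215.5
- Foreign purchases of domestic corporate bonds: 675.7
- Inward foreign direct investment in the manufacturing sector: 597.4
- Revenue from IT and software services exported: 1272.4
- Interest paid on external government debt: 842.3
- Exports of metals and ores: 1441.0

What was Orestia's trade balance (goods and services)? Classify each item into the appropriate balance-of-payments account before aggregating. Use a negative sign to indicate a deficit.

Goods: 1441.0 - 2327.7 - 1237.1 = -2123.8
Services: 704.0 + 613.9 + 1272.4 - 702.0 + 673.9 = 2562.2
Trade balance = -2123.8 + 2562.2 = 438.4
(Excluded from the trade balance — primary income: compensation paid to foreign seasonal workers 164.2, reinvested earnings on direct investment abroad 215.5, interest paid on external government debt 842.3; secondary income: contributions paid to international organisations 224.0, personal remittances sent abroad by immigrant workers 180.1; capital account: capital transfers received from emigrants 123.7; financial account: borrowing by resident firms from foreign banks 566.8, foreign purchases of domestic corporate bonds 675.7, inward foreign direct investment in the manufacturing sector 597.4.)

438.4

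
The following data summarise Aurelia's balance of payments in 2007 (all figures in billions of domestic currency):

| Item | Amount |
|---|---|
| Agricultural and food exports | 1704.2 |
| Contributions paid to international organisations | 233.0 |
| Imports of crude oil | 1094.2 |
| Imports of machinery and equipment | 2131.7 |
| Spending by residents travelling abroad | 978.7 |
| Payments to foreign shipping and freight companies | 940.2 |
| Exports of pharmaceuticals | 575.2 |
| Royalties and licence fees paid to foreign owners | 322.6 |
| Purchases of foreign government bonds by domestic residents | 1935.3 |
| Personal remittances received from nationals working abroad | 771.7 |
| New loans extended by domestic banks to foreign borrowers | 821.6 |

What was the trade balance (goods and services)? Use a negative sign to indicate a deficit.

Goods: 1704.2 - 1094.2 + 575.2 - 2131.7 = -946.5
Services: -322.6 - 978.7 - 940.2 = -2241.5
Trade balance = -946.5 + (-2241.5) = -3188.0
(Excluded from the trade balance — secondary income: contributions paid to international organisations 233.0, personal remittances received from nationals working abroad 771.7; financial account: purchases of foreign government bonds by domestic residents 1935.3, new loans extended by domestic banks to foreign borrowers 821.6.)

-3188.0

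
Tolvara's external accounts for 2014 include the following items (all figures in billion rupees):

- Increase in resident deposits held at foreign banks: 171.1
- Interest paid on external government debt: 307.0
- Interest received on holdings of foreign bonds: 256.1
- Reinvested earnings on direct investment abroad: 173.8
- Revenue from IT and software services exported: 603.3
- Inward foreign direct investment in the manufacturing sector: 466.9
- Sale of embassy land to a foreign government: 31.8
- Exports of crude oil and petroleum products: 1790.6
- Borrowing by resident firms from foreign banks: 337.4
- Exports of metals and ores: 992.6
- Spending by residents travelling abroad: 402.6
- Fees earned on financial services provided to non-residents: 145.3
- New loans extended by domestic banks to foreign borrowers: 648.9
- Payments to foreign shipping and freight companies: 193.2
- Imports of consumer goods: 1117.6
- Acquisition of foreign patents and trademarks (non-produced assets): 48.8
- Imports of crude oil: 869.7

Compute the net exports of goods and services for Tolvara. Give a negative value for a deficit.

948.7

Goods: -869.7 - 1117.6 + 1790.6 + 992.6 = 795.9
Services: -402.6 + 603.3 + 145.3 - 193.2 = 152.8
Trade balance = 795.9 + 152.8 = 948.7
(Excluded from the trade balance — financial account: increase in resident deposits held at foreign banks 171.1, inward foreign direct investment in the manufacturing sector 466.9, borrowing by resident firms from foreign banks 337.4, new loans extended by domestic banks to foreign borrowers 648.9; primary income: interest paid on external government debt 307.0, interest received on holdings of foreign bonds 256.1, reinvested earnings on direct investment abroad 173.8; capital account: sale of embassy land to a foreign government 31.8, acquisition of foreign patents and trademarks (non-produced assets) 48.8.)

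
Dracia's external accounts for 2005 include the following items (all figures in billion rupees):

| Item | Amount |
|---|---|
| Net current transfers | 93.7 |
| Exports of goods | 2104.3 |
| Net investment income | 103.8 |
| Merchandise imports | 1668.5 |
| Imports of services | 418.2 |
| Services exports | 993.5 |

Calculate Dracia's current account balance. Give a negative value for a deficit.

1208.6

Goods balance = 2104.3 - 1668.5 = 435.8
Services balance = 993.5 - 418.2 = 575.3
Trade balance (goods + services) = 435.8 + 575.3 = 1011.1
Net primary income = 103.8
Net secondary income = 93.7
Current account = 1011.1 + 103.8 + 93.7 = 1208.6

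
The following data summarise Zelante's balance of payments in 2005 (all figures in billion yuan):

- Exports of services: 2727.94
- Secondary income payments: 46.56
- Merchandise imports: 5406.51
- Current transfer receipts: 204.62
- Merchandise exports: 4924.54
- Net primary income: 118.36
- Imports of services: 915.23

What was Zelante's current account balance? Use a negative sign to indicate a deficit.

1607.16

Goods balance = 4924.54 - 5406.51 = -481.97
Services balance = 2727.94 - 915.23 = 1812.71
Trade balance (goods + services) = -481.97 + 1812.71 = 1330.74
Net primary income = 118.36
Net secondary income = 204.62 - 46.56 = 158.06
Current account = 1330.74 + 118.36 + 158.06 = 1607.16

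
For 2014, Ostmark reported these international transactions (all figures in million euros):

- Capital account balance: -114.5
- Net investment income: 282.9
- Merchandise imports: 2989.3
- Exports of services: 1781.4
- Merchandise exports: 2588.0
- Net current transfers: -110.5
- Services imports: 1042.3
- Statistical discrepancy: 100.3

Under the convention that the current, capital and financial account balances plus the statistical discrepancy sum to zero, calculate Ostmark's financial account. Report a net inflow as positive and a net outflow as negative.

-496.0

Goods balance = 2588.0 - 2989.3 = -401.3
Services balance = 1781.4 - 1042.3 = 739.1
Trade balance (goods + services) = -401.3 + 739.1 = 337.8
Net primary income = 282.9
Net secondary income = -110.5
Current account = 337.8 + 282.9 + (-110.5) = 510.2
Financial account = -(510.2 + (-114.5) + 100.3) = -496.0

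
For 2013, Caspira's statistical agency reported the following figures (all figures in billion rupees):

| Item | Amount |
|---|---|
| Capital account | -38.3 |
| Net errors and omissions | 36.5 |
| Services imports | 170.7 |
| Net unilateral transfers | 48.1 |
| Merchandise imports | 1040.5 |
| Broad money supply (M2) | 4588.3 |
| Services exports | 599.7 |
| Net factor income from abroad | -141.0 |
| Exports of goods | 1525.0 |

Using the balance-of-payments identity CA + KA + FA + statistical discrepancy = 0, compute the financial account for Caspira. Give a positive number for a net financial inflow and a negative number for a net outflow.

-818.8

Goods balance = 1525.0 - 1040.5 = 484.5
Services balance = 599.7 - 170.7 = 429.0
Trade balance (goods + services) = 484.5 + 429.0 = 913.5
Net primary income = -141.0
Net secondary income = 48.1
Current account = 913.5 + (-141.0) + 48.1 = 820.6
Financial account = -(820.6 + (-38.3) + 36.5) = -818.8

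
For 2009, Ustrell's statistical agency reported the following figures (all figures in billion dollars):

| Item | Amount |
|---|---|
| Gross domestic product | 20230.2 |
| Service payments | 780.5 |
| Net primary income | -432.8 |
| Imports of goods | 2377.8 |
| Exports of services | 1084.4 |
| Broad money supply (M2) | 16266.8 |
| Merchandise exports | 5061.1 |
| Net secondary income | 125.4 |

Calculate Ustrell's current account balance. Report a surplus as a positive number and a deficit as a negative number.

Goods balance = 5061.1 - 2377.8 = 2683.3
Services balance = 1084.4 - 780.5 = 303.9
Trade balance (goods + services) = 2683.3 + 303.9 = 2987.2
Net primary income = -432.8
Net secondary income = 125.4
Current account = 2987.2 + (-432.8) + 125.4 = 2679.8

2679.8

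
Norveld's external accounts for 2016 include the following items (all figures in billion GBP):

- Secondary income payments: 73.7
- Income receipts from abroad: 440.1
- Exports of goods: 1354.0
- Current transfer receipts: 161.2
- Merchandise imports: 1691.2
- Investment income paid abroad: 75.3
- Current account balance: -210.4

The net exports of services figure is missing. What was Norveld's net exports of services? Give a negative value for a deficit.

Current account = goods balance + services balance + net primary income + net secondary income
Sum of the known components = 115.1
Net exports of services = CA - (known components) = -210.4 - 115.1 = -325.5

-325.5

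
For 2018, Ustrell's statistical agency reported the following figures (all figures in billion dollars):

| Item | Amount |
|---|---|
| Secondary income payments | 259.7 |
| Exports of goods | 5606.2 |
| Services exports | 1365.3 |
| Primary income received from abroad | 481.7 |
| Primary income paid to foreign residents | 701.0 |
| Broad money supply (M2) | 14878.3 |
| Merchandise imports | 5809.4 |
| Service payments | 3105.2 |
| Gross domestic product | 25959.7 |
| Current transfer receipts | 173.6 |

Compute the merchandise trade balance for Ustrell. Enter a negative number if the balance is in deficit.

Goods balance = 5606.2 - 5809.4 = -203.2

-203.2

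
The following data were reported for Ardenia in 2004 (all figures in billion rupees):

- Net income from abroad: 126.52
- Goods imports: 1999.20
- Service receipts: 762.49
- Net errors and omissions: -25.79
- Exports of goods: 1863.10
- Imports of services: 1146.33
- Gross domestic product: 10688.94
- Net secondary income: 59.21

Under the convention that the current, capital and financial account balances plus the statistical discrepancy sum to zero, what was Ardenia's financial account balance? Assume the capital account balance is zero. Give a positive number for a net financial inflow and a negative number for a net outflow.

360.00

Goods balance = 1863.10 - 1999.20 = -136.10
Services balance = 762.49 - 1146.33 = -383.84
Trade balance (goods + services) = -136.10 + (-383.84) = -519.94
Net primary income = 126.52
Net secondary income = 59.21
Current account = -519.94 + 126.52 + 59.21 = -334.21
Financial account = -(-334.21 + (-25.79)) = 360.00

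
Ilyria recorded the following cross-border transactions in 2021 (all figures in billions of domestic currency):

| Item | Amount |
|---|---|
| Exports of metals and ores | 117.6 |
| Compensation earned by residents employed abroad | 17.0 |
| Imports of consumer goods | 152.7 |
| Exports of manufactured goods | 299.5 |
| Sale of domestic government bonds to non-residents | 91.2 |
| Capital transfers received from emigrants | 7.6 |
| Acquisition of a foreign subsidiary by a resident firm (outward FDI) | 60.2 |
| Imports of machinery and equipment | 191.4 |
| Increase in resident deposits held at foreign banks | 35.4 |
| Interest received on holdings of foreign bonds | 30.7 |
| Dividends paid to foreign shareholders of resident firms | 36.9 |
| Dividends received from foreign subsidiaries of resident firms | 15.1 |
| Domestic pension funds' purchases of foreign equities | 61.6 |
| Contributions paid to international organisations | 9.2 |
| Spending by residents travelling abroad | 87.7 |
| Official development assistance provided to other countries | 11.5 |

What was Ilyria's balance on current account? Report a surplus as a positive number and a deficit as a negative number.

-9.5

Goods: -191.4 + 117.6 + 299.5 - 152.7 = 73.0
Services: -87.7
Primary income: -36.9 + 15.1 + 17.0 + 30.7 = 25.9
Secondary income: -11.5 - 9.2 = -20.7
Current account = 73.0 + (-87.7) + 25.9 + (-20.7) = -9.5
(Excluded from the current account — financial account: sale of domestic government bonds to non-residents 91.2, acquisition of a foreign subsidiary by a resident firm (outward FDI) 60.2, increase in resident deposits held at foreign banks 35.4, domestic pension funds' purchases of foreign equities 61.6; capital account: capital transfers received from emigrants 7.6.)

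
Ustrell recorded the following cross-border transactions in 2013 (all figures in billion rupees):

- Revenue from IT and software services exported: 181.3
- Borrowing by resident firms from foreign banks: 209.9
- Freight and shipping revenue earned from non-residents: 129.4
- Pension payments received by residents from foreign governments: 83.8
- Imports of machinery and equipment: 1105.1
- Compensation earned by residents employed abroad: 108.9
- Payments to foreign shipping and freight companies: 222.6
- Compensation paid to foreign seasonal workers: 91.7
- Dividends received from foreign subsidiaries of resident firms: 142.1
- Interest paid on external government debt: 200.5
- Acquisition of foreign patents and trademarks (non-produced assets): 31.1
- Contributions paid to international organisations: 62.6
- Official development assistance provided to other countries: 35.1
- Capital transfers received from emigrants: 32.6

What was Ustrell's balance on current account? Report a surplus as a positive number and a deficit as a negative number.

-1072.1

Goods: -1105.1
Services: -222.6 + 129.4 + 181.3 = 88.1
Primary income: -200.5 + 108.9 + 142.1 - 91.7 = -41.2
Secondary income: -62.6 - 35.1 + 83.8 = -13.9
Current account = (-1105.1) + 88.1 + (-41.2) + (-13.9) = -1072.1
(Excluded from the current account — financial account: borrowing by resident firms from foreign banks 209.9; capital account: acquisition of foreign patents and trademarks (non-produced assets) 31.1, capital transfers received from emigrants 32.6.)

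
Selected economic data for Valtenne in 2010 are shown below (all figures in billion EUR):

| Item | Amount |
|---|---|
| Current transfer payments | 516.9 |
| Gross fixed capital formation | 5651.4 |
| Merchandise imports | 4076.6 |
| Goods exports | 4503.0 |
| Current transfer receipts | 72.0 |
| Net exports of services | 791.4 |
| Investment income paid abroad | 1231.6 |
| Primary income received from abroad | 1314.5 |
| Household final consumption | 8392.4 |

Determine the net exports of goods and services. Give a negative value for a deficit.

1217.8

Goods balance = 4503.0 - 4076.6 = 426.4
Services balance = 791.4
Trade balance (goods + services) = 426.4 + 791.4 = 1217.8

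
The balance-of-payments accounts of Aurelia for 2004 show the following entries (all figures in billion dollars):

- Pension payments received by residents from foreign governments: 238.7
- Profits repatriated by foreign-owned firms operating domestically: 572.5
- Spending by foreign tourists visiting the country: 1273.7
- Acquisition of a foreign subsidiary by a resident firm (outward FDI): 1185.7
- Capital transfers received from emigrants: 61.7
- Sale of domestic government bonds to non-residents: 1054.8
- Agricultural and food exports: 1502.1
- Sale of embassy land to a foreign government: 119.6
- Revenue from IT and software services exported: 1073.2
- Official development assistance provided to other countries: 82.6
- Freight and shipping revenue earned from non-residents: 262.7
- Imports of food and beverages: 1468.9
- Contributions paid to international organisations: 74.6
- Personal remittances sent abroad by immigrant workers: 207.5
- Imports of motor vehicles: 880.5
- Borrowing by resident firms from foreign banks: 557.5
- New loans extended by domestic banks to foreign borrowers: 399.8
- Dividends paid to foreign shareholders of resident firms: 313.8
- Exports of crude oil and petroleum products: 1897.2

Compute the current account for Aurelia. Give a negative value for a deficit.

2647.2

Goods: -880.5 - 1468.9 + 1897.2 + 1502.1 = 1049.9
Services: 1073.2 + 1273.7 + 262.7 = 2609.6
Primary income: -313.8 - 572.5 = -886.3
Secondary income: -207.5 + 238.7 - 82.6 - 74.6 = -126.0
Current account = 1049.9 + 2609.6 + (-886.3) + (-126.0) = 2647.2
(Excluded from the current account — financial account: acquisition of a foreign subsidiary by a resident firm (outward FDI) 1185.7, sale of domestic government bonds to non-residents 1054.8, borrowing by resident firms from foreign banks 557.5, new loans extended by domestic banks to foreign borrowers 399.8; capital account: capital transfers received from emigrants 61.7, sale of embassy land to a foreign government 119.6.)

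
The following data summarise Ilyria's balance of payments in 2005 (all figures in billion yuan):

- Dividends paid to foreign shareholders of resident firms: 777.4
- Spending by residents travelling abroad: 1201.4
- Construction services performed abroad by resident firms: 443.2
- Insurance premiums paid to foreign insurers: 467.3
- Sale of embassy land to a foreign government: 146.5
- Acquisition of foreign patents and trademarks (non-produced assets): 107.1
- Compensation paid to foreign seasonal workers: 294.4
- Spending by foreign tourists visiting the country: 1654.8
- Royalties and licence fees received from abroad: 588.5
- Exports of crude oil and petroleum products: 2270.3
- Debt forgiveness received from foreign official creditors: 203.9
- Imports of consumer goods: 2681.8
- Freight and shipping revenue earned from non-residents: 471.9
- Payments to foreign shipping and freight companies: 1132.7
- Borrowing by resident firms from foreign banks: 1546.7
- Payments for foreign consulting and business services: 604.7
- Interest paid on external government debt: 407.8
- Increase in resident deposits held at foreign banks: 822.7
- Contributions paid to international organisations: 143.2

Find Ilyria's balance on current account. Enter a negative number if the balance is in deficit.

-2282.0

Goods: -2681.8 + 2270.3 = -411.5
Services: -1132.7 + 443.2 - 604.7 - 467.3 + 471.9 + 1654.8 + 588.5 - 1201.4 = -247.7
Primary income: -407.8 - 777.4 - 294.4 = -1479.6
Secondary income: -143.2
Current account = (-411.5) + (-247.7) + (-1479.6) + (-143.2) = -2282.0
(Excluded from the current account — capital account: sale of embassy land to a foreign government 146.5, acquisition of foreign patents and trademarks (non-produced assets) 107.1, debt forgiveness received from foreign official creditors 203.9; financial account: borrowing by resident firms from foreign banks 1546.7, increase in resident deposits held at foreign banks 822.7.)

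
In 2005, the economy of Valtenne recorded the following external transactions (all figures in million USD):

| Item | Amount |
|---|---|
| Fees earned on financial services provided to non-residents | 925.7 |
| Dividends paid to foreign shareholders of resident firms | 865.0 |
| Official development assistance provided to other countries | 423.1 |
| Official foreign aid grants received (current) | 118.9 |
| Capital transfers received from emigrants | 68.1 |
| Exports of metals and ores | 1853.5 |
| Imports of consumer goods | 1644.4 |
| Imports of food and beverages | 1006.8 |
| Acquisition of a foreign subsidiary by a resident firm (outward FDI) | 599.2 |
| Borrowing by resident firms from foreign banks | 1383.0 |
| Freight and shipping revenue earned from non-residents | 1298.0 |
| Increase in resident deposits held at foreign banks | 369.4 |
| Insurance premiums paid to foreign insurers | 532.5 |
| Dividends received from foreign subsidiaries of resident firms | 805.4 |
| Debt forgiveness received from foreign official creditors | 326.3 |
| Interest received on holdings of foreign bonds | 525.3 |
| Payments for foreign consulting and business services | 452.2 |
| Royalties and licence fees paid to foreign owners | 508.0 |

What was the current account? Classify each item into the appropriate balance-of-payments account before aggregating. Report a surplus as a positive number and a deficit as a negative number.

94.8

Goods: -1644.4 - 1006.8 + 1853.5 = -797.7
Services: -452.2 + 1298.0 - 532.5 - 508.0 + 925.7 = 731.0
Primary income: 525.3 + 805.4 - 865.0 = 465.7
Secondary income: 118.9 - 423.1 = -304.2
Current account = (-797.7) + 731.0 + 465.7 + (-304.2) = 94.8
(Excluded from the current account — capital account: capital transfers received from emigrants 68.1, debt forgiveness received from foreign official creditors 326.3; financial account: acquisition of a foreign subsidiary by a resident firm (outward FDI) 599.2, borrowing by resident firms from foreign banks 1383.0, increase in resident deposits held at foreign banks 369.4.)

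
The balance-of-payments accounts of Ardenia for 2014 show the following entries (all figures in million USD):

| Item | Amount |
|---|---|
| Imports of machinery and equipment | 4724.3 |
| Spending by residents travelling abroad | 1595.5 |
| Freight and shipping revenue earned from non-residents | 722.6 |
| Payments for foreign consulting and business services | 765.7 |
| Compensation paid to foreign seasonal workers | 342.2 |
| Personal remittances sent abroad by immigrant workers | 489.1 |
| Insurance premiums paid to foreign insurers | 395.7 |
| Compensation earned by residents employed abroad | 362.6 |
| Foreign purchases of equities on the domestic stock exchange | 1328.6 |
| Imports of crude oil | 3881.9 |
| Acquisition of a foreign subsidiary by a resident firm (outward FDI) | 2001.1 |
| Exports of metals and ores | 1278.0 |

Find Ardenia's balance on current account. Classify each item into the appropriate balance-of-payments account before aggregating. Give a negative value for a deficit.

-9831.2

Goods: -3881.9 + 1278.0 - 4724.3 = -7328.2
Services: -765.7 - 395.7 + 722.6 - 1595.5 = -2034.3
Primary income: 362.6 - 342.2 = 20.4
Secondary income: -489.1
Current account = (-7328.2) + (-2034.3) + 20.4 + (-489.1) = -9831.2
(Excluded from the current account — financial account: foreign purchases of equities on the domestic stock exchange 1328.6, acquisition of a foreign subsidiary by a resident firm (outward FDI) 2001.1.)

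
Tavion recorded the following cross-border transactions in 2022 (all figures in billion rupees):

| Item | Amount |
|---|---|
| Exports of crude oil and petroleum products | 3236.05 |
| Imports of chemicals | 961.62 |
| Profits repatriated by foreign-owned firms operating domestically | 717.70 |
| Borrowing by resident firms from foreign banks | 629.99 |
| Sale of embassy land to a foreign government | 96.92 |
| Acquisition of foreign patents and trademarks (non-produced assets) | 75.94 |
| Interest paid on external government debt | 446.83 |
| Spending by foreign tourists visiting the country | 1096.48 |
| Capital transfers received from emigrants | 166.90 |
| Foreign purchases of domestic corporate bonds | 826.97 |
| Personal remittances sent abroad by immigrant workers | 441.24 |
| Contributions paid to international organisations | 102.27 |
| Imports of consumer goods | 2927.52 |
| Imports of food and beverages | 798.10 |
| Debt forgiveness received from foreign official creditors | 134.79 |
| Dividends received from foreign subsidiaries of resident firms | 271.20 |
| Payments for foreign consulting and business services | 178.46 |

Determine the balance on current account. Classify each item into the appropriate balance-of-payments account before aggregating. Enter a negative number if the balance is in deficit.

-1970.01

Goods: -961.62 - 2927.52 - 798.10 + 3236.05 = -1451.19
Services: 1096.48 - 178.46 = 918.02
Primary income: -717.70 - 446.83 + 271.20 = -893.33
Secondary income: -102.27 - 441.24 = -543.51
Current account = (-1451.19) + 918.02 + (-893.33) + (-543.51) = -1970.01
(Excluded from the current account — financial account: borrowing by resident firms from foreign banks 629.99, foreign purchases of domestic corporate bonds 826.97; capital account: sale of embassy land to a foreign government 96.92, acquisition of foreign patents and trademarks (non-produced assets) 75.94, capital transfers received from emigrants 166.90, debt forgiveness received from foreign official creditors 134.79.)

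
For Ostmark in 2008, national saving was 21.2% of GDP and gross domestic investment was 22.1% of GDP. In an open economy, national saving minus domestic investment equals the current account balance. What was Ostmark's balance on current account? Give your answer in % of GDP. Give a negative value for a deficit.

CA = S - I = 21.2 - 22.1 = -0.9

-0.9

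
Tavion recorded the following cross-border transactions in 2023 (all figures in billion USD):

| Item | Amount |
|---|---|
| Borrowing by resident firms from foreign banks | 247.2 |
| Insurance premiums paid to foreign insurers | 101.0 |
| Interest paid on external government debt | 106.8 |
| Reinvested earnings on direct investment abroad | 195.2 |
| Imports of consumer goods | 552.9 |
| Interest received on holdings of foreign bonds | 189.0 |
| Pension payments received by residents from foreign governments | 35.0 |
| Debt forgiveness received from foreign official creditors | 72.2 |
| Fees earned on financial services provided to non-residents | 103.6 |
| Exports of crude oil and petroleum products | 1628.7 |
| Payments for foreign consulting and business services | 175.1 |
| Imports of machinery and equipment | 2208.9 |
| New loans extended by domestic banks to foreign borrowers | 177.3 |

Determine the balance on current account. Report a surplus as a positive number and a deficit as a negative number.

Goods: 1628.7 - 552.9 - 2208.9 = -1133.1
Services: 103.6 - 175.1 - 101.0 = -172.5
Primary income: -106.8 + 195.2 + 189.0 = 277.4
Secondary income: 35.0
Current account = (-1133.1) + (-172.5) + 277.4 + 35.0 = -993.2
(Excluded from the current account — financial account: borrowing by resident firms from foreign banks 247.2, new loans extended by domestic banks to foreign borrowers 177.3; capital account: debt forgiveness received from foreign official creditors 72.2.)

-993.2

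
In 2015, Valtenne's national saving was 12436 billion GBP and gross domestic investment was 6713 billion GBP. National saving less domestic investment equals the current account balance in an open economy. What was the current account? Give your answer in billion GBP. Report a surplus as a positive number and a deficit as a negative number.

5723

CA = S - I = 12436 - 6713 = 5723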